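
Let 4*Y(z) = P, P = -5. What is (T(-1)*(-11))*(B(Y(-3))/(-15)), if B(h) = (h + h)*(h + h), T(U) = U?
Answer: -55/12 ≈ -4.5833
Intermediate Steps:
Y(z) = -5/4 (Y(z) = (1/4)*(-5) = -5/4)
B(h) = 4*h**2 (B(h) = (2*h)*(2*h) = 4*h**2)
(T(-1)*(-11))*(B(Y(-3))/(-15)) = (-1*(-11))*((4*(-5/4)**2)/(-15)) = 11*((4*(25/16))*(-1/15)) = 11*((25/4)*(-1/15)) = 11*(-5/12) = -55/12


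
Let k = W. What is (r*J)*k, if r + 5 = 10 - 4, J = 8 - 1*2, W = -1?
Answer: -6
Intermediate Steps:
k = -1
J = 6 (J = 8 - 2 = 6)
r = 1 (r = -5 + (10 - 4) = -5 + 6 = 1)
(r*J)*k = (1*6)*(-1) = 6*(-1) = -6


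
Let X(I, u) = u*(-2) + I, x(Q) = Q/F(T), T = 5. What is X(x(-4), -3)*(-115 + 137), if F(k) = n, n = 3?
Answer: 308/3 ≈ 102.67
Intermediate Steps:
F(k) = 3
x(Q) = Q/3
X(I, u) = I - 2*u (X(I, u) = -2*u + I = I - 2*u)
X(x(-4), -3)*(-115 + 137) = ((⅓)*(-4) - 2*(-3))*(-115 + 137) = (-4/3 + 6)*22 = (14/3)*22 = 308/3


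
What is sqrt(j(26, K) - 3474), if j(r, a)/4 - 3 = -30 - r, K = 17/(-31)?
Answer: I*sqrt(3686) ≈ 60.712*I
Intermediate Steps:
K = -17/31 (K = 17*(-1/31) = -17/31 ≈ -0.54839)
j(r, a) = -108 - 4*r (j(r, a) = 12 + 4*(-30 - r) = 12 + (-120 - 4*r) = -108 - 4*r)
sqrt(j(26, K) - 3474) = sqrt((-108 - 4*26) - 3474) = sqrt((-108 - 104) - 3474) = sqrt(-212 - 3474) = sqrt(-3686) = I*sqrt(3686)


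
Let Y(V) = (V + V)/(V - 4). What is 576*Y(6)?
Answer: 3456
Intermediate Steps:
Y(V) = 2*V/(-4 + V) (Y(V) = (2*V)/(-4 + V) = 2*V/(-4 + V))
576*Y(6) = 576*(2*6/(-4 + 6)) = 576*(2*6/2) = 576*(2*6*(½)) = 576*6 = 3456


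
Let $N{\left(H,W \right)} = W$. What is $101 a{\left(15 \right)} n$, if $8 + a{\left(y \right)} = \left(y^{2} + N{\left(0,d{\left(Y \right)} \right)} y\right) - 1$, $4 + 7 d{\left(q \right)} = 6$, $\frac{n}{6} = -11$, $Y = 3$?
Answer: $- \frac{10278972}{7} \approx -1.4684 \cdot 10^{6}$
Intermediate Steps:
$n = -66$ ($n = 6 \left(-11\right) = -66$)
$d{\left(q \right)} = \frac{2}{7}$ ($d{\left(q \right)} = - \frac{4}{7} + \frac{1}{7} \cdot 6 = - \frac{4}{7} + \frac{6}{7} = \frac{2}{7}$)
$a{\left(y \right)} = -9 + y^{2} + \frac{2 y}{7}$ ($a{\left(y \right)} = -8 - \left(1 - y^{2} - \frac{2 y}{7}\right) = -8 + \left(-1 + y^{2} + \frac{2 y}{7}\right) = -9 + y^{2} + \frac{2 y}{7}$)
$101 a{\left(15 \right)} n = 101 \left(-9 + 15^{2} + \frac{2}{7} \cdot 15\right) \left(-66\right) = 101 \left(-9 + 225 + \frac{30}{7}\right) \left(-66\right) = 101 \cdot \frac{1542}{7} \left(-66\right) = \frac{155742}{7} \left(-66\right) = - \frac{10278972}{7}$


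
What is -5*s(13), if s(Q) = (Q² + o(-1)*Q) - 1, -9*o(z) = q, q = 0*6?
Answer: -840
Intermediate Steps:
q = 0
o(z) = 0 (o(z) = -⅑*0 = 0)
s(Q) = -1 + Q² (s(Q) = (Q² + 0*Q) - 1 = (Q² + 0) - 1 = Q² - 1 = -1 + Q²)
-5*s(13) = -5*(-1 + 13²) = -5*(-1 + 169) = -5*168 = -840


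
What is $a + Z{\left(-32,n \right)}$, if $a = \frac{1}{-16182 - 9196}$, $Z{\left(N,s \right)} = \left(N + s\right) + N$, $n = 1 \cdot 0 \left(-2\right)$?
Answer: $- \frac{1624193}{25378} \approx -64.0$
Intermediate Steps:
$n = 0$ ($n = 0 \left(-2\right) = 0$)
$Z{\left(N,s \right)} = s + 2 N$
$a = - \frac{1}{25378}$ ($a = \frac{1}{-25378} = - \frac{1}{25378} \approx -3.9404 \cdot 10^{-5}$)
$a + Z{\left(-32,n \right)} = - \frac{1}{25378} + \left(0 + 2 \left(-32\right)\right) = - \frac{1}{25378} + \left(0 - 64\right) = - \frac{1}{25378} - 64 = - \frac{1624193}{25378}$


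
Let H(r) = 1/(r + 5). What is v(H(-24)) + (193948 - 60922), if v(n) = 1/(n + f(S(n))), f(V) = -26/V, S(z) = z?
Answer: 1248449029/9385 ≈ 1.3303e+5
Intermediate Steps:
H(r) = 1/(5 + r)
v(n) = 1/(n - 26/n)
v(H(-24)) + (193948 - 60922) = 1/((5 - 24)*(-26 + (1/(5 - 24))²)) + (193948 - 60922) = 1/((-19)*(-26 + (1/(-19))²)) + 133026 = -1/(19*(-26 + (-1/19)²)) + 133026 = -1/(19*(-26 + 1/361)) + 133026 = -1/(19*(-9385/361)) + 133026 = -1/19*(-361/9385) + 133026 = 19/9385 + 133026 = 1248449029/9385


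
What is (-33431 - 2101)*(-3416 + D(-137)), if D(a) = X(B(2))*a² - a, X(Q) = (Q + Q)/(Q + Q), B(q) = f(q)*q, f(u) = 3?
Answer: -550390680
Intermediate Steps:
B(q) = 3*q
X(Q) = 1 (X(Q) = (2*Q)/((2*Q)) = (2*Q)*(1/(2*Q)) = 1)
D(a) = a² - a (D(a) = 1*a² - a = a² - a)
(-33431 - 2101)*(-3416 + D(-137)) = (-33431 - 2101)*(-3416 - 137*(-1 - 137)) = -35532*(-3416 - 137*(-138)) = -35532*(-3416 + 18906) = -35532*15490 = -550390680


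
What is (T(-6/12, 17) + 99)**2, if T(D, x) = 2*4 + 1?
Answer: 11664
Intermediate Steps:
T(D, x) = 9 (T(D, x) = 8 + 1 = 9)
(T(-6/12, 17) + 99)**2 = (9 + 99)**2 = 108**2 = 11664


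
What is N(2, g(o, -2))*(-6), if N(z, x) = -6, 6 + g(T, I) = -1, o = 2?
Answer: 36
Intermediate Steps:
g(T, I) = -7 (g(T, I) = -6 - 1 = -7)
N(2, g(o, -2))*(-6) = -6*(-6) = 36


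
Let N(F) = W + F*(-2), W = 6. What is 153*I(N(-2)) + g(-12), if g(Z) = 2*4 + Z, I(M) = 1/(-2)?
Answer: -161/2 ≈ -80.500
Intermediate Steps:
N(F) = 6 - 2*F (N(F) = 6 + F*(-2) = 6 - 2*F)
I(M) = -1/2
g(Z) = 8 + Z
153*I(N(-2)) + g(-12) = 153*(-1/2) + (8 - 12) = -153/2 - 4 = -161/2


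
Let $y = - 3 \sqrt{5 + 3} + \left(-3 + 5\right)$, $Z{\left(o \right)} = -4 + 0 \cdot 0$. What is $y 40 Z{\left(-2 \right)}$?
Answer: $-320 + 960 \sqrt{2} \approx 1037.6$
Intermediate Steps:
$Z{\left(o \right)} = -4$ ($Z{\left(o \right)} = -4 + 0 = -4$)
$y = 2 - 6 \sqrt{2}$ ($y = - 3 \sqrt{8} + 2 = - 3 \cdot 2 \sqrt{2} + 2 = - 6 \sqrt{2} + 2 = 2 - 6 \sqrt{2} \approx -6.4853$)
$y 40 Z{\left(-2 \right)} = \left(2 - 6 \sqrt{2}\right) 40 \left(-4\right) = \left(80 - 240 \sqrt{2}\right) \left(-4\right) = -320 + 960 \sqrt{2}$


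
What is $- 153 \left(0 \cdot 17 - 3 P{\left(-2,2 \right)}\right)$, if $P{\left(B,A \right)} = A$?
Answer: $918$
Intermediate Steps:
$- 153 \left(0 \cdot 17 - 3 P{\left(-2,2 \right)}\right) = - 153 \left(0 \cdot 17 - 6\right) = - 153 \left(0 - 6\right) = \left(-153\right) \left(-6\right) = 918$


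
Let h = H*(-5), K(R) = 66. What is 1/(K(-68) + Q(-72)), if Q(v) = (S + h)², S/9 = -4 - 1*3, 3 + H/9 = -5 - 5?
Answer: 1/272550 ≈ 3.6691e-6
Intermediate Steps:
H = -117 (H = -27 + 9*(-5 - 5) = -27 + 9*(-10) = -27 - 90 = -117)
h = 585 (h = -117*(-5) = 585)
S = -63 (S = 9*(-4 - 1*3) = 9*(-4 - 3) = 9*(-7) = -63)
Q(v) = 272484 (Q(v) = (-63 + 585)² = 522² = 272484)
1/(K(-68) + Q(-72)) = 1/(66 + 272484) = 1/272550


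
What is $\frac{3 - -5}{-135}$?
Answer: $- \frac{8}{135} \approx -0.059259$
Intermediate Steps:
$\frac{3 - -5}{-135} = - \frac{3 + 5}{135} = \left(- \frac{1}{135}\right) 8 = - \frac{8}{135}$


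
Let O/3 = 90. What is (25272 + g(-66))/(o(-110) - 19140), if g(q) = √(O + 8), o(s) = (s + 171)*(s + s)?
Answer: -3159/4070 - √278/32560 ≈ -0.77668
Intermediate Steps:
O = 270 (O = 3*90 = 270)
o(s) = 2*s*(171 + s) (o(s) = (171 + s)*(2*s) = 2*s*(171 + s))
g(q) = √278 (g(q) = √(270 + 8) = √278)
(25272 + g(-66))/(o(-110) - 19140) = (25272 + √278)/(2*(-110)*(171 - 110) - 19140) = (25272 + √278)/(2*(-110)*61 - 19140) = (25272 + √278)/(-13420 - 19140) = (25272 + √278)/(-32560) = (25272 + √278)*(-1/32560) = -3159/4070 - √278/32560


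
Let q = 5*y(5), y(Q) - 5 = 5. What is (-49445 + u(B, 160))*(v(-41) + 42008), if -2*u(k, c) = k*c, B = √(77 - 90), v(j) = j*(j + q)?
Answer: -2058840355 - 3331120*I*√13 ≈ -2.0588e+9 - 1.2011e+7*I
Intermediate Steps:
y(Q) = 10 (y(Q) = 5 + 5 = 10)
q = 50 (q = 5*10 = 50)
v(j) = j*(50 + j) (v(j) = j*(j + 50) = j*(50 + j))
B = I*√13 (B = √(-13) = I*√13 ≈ 3.6056*I)
u(k, c) = -c*k/2 (u(k, c) = -k*c/2 = -c*k/2)
(-49445 + u(B, 160))*(v(-41) + 42008) = (-49445 - ½*160*I*√13)*(-41*(50 - 41) + 42008) = (-49445 - 80*I*√13)*(-41*9 + 42008) = (-49445 - 80*I*√13)*(-369 + 42008) = (-49445 - 80*I*√13)*41639 = -2058840355 - 3331120*I*√13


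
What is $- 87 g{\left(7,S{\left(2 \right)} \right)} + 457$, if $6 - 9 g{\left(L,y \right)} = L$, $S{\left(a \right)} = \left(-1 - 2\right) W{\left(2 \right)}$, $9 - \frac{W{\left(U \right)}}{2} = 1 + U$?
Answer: $\frac{1400}{3} \approx 466.67$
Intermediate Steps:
$W{\left(U \right)} = 16 - 2 U$ ($W{\left(U \right)} = 18 - 2 \left(1 + U\right) = 18 - \left(2 + 2 U\right) = 16 - 2 U$)
$S{\left(a \right)} = -36$ ($S{\left(a \right)} = \left(-1 - 2\right) \left(16 - 4\right) = - 3 \left(16 - 4\right) = \left(-3\right) 12 = -36$)
$g{\left(L,y \right)} = \frac{2}{3} - \frac{L}{9}$
$- 87 g{\left(7,S{\left(2 \right)} \right)} + 457 = - 87 \left(\frac{2}{3} - \frac{7}{9}\right) + 457 = \left(-87\right) \left(- \frac{1}{9}\right) + 457 = \frac{29}{3} + 457 = \frac{1400}{3}$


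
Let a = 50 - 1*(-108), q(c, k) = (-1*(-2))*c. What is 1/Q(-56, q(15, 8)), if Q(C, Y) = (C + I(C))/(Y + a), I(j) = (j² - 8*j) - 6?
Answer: 94/1761 ≈ 0.053379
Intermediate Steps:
q(c, k) = 2*c
I(j) = -6 + j² - 8*j
a = 158 (a = 50 + 108 = 158)
Q(C, Y) = (-6 + C² - 7*C)/(158 + Y) (Q(C, Y) = (C + (-6 + C² - 8*C))/(Y + 158) = (-6 + C² - 7*C)/(158 + Y))
1/Q(-56, q(15, 8)) = 1/((-6 + (-56)² - 7*(-56))/(158 + 2*15)) = 1/((-6 + 3136 + 392)/(158 + 30)) = 1/(3522/188) = 1/((1/188)*3522) = 1/(1761/94) = 94/1761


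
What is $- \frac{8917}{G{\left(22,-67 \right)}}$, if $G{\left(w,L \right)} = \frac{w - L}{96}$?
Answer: $- \frac{856032}{89} \approx -9618.3$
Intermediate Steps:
$G{\left(w,L \right)} = - \frac{L}{96} + \frac{w}{96}$ ($G{\left(w,L \right)} = \left(w - L\right) \frac{1}{96} = - \frac{L}{96} + \frac{w}{96}$)
$- \frac{8917}{G{\left(22,-67 \right)}} = - \frac{8917}{\left(- \frac{1}{96}\right) \left(-67\right) + \frac{1}{96} \cdot 22} = - \frac{8917}{\frac{67}{96} + \frac{11}{48}} = - \frac{8917}{\frac{89}{96}} = \left(-8917\right) \frac{96}{89} = - \frac{856032}{89}$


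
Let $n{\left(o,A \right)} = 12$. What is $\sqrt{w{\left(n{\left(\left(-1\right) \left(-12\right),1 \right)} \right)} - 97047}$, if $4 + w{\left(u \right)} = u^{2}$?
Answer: $i \sqrt{96907} \approx 311.3 i$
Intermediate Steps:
$w{\left(u \right)} = -4 + u^{2}$
$\sqrt{w{\left(n{\left(\left(-1\right) \left(-12\right),1 \right)} \right)} - 97047} = \sqrt{\left(-4 + 12^{2}\right) - 97047} = \sqrt{\left(-4 + 144\right) - 97047} = \sqrt{140 - 97047} = \sqrt{-96907} = i \sqrt{96907}$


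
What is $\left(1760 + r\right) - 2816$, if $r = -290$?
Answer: $-1346$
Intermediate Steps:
$\left(1760 + r\right) - 2816 = \left(1760 - 290\right) - 2816 = 1470 - 2816 = -1346$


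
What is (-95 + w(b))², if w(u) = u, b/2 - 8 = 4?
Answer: 5041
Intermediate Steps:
b = 24 (b = 16 + 2*4 = 16 + 8 = 24)
(-95 + w(b))² = (-95 + 24)² = (-71)² = 5041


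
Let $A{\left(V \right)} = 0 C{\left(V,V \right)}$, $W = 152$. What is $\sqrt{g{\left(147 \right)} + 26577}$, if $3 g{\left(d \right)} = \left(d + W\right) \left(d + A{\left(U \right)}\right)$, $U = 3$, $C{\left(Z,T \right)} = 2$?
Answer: $2 \sqrt{10307} \approx 203.05$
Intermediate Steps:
$A{\left(V \right)} = 0$ ($A{\left(V \right)} = 0 \cdot 2 = 0$)
$g{\left(d \right)} = \frac{d \left(152 + d\right)}{3}$ ($g{\left(d \right)} = \frac{\left(d + 152\right) \left(d + 0\right)}{3} = \frac{\left(152 + d\right) d}{3} = \frac{d \left(152 + d\right)}{3}$)
$\sqrt{g{\left(147 \right)} + 26577} = \sqrt{\frac{1}{3} \cdot 147 \left(152 + 147\right) + 26577} = \sqrt{\frac{1}{3} \cdot 147 \cdot 299 + 26577} = \sqrt{14651 + 26577} = \sqrt{41228} = 2 \sqrt{10307}$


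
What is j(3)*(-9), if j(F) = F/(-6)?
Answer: 9/2 ≈ 4.5000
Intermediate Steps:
j(F) = -F/6 (j(F) = F*(-⅙) = -F/6)
j(3)*(-9) = -⅙*3*(-9) = -½*(-9) = 9/2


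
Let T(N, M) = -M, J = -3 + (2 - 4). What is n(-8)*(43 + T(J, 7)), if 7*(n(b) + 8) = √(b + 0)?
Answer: -288 + 72*I*√2/7 ≈ -288.0 + 14.546*I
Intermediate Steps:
n(b) = -8 + √b/7 (n(b) = -8 + √(b + 0)/7 = -8 + √b/7)
J = -5 (J = -3 - 2 = -5)
n(-8)*(43 + T(J, 7)) = (-8 + √(-8)/7)*(43 - 1*7) = (-8 + (2*I*√2)/7)*(43 - 7) = (-8 + 2*I*√2/7)*36 = -288 + 72*I*√2/7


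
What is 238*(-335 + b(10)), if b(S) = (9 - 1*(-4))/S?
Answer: -397103/5 ≈ -79421.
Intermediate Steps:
b(S) = 13/S (b(S) = (9 + 4)/S = 13/S)
238*(-335 + b(10)) = 238*(-335 + 13/10) = 238*(-3337/10) = -397103/5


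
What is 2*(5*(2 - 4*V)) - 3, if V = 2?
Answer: -63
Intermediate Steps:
2*(5*(2 - 4*V)) - 3 = 2*(5*(2 - 4*2)) - 3 = 2*(5*(2 - 8)) - 3 = 2*(5*(-6)) - 3 = 2*(-30) - 3 = -60 - 3 = -63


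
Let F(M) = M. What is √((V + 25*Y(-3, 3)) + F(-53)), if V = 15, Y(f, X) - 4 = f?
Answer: I*√13 ≈ 3.6056*I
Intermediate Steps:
Y(f, X) = 4 + f
√((V + 25*Y(-3, 3)) + F(-53)) = √((15 + 25*(4 - 3)) - 53) = √((15 + 25*1) - 53) = √((15 + 25) - 53) = √(40 - 53) = √(-13) = I*√13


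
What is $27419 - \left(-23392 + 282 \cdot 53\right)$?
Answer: $35865$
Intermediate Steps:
$27419 - \left(-23392 + 282 \cdot 53\right) = 27419 - \left(-23392 + 14946\right) = 27419 - -8446 = 27419 + 8446 = 35865$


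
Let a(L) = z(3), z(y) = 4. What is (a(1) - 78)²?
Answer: 5476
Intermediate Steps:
a(L) = 4
(a(1) - 78)² = (4 - 78)² = (-74)² = 5476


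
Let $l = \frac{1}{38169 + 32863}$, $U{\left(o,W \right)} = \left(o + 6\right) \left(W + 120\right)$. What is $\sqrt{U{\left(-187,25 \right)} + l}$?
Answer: $\frac{i \sqrt{33105082270962}}{35516} \approx 162.0 i$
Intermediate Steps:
$U{\left(o,W \right)} = \left(6 + o\right) \left(120 + W\right)$
$l = \frac{1}{71032} \approx 1.4078 \cdot 10^{-5}$
$\sqrt{U{\left(-187,25 \right)} + l} = \sqrt{\left(720 + 6 \cdot 25 + 120 \left(-187\right) + 25 \left(-187\right)\right) + \frac{1}{71032}} = \sqrt{\left(720 + 150 - 22440 - 4675\right) + \frac{1}{71032}} = \sqrt{-26245 + \frac{1}{71032}} = \sqrt{- \frac{1864234839}{71032}} = \frac{i \sqrt{33105082270962}}{35516}$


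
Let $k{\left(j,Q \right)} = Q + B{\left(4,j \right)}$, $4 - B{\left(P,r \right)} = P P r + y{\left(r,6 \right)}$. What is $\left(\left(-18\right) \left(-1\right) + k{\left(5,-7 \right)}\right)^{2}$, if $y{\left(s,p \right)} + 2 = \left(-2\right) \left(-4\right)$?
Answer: $5041$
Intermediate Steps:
$y{\left(s,p \right)} = 6$ ($y{\left(s,p \right)} = -2 - -8 = -2 + 8 = 6$)
$B{\left(P,r \right)} = -2 - r P^{2}$ ($B{\left(P,r \right)} = 4 - \left(P P r + 6\right) = 4 - \left(P^{2} r + 6\right) = 4 - \left(r P^{2} + 6\right) = 4 - \left(6 + r P^{2}\right) = -2 - r P^{2}$)
$k{\left(j,Q \right)} = -2 + Q - 16 j$ ($k{\left(j,Q \right)} = Q - \left(2 + j 4^{2}\right) = Q - \left(2 + j 16\right) = Q - \left(2 + 16 j\right) = -2 + Q - 16 j$)
$\left(\left(-18\right) \left(-1\right) + k{\left(5,-7 \right)}\right)^{2} = \left(\left(-18\right) \left(-1\right) - 89\right)^{2} = \left(18 - 89\right)^{2} = \left(-71\right)^{2} = 5041$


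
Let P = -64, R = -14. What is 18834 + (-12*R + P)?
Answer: 18938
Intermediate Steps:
18834 + (-12*R + P) = 18834 + (-12*(-14) - 64) = 18834 + (168 - 64) = 18834 + 104 = 18938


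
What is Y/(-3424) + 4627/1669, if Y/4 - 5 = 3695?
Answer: -553647/357166 ≈ -1.5501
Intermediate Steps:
Y = 14800 (Y = 20 + 4*3695 = 20 + 14780 = 14800)
Y/(-3424) + 4627/1669 = 14800/(-3424) + 4627/1669 = 14800*(-1/3424) + 4627*(1/1669) = -925/214 + 4627/1669 = -553647/357166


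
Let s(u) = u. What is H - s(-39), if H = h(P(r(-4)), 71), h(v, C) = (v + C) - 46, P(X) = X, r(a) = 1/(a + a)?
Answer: 511/8 ≈ 63.875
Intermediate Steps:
r(a) = 1/(2*a)
h(v, C) = -46 + C + v (h(v, C) = (C + v) - 46 = -46 + C + v)
H = 199/8 (H = -46 + 71 + (½)/(-4) = -46 + 71 + (½)*(-¼) = -46 + 71 - ⅛ = 199/8 ≈ 24.875)
H - s(-39) = 199/8 - 1*(-39) = 199/8 + 39 = 511/8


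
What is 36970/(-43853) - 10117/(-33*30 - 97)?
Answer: 403474411/47668211 ≈ 8.4642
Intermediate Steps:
36970/(-43853) - 10117/(-33*30 - 97) = 36970*(-1/43853) - 10117/(-990 - 97) = -36970/43853 - 10117/(-1087) = -36970/43853 - 10117*(-1/1087) = -36970/43853 + 10117/1087 = 403474411/47668211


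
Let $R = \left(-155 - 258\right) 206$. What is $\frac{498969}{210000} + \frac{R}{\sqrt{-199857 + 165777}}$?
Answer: $\frac{166323}{70000} + \frac{42539 i \sqrt{2130}}{4260} \approx 2.376 + 460.86 i$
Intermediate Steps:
$R = -85078$ ($R = \left(-413\right) 206 = -85078$)
$\frac{498969}{210000} + \frac{R}{\sqrt{-199857 + 165777}} = \frac{498969}{210000} - \frac{85078}{\sqrt{-199857 + 165777}} = 498969 \cdot \frac{1}{210000} - \frac{85078}{\sqrt{-34080}} = \frac{166323}{70000} - \frac{85078}{4 i \sqrt{2130}} = \frac{166323}{70000} - 85078 \left(- \frac{i \sqrt{2130}}{8520}\right) = \frac{166323}{70000} + \frac{42539 i \sqrt{2130}}{4260}$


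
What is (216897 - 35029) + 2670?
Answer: 184538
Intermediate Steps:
(216897 - 35029) + 2670 = 181868 + 2670 = 184538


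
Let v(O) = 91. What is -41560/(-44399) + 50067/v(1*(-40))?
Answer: 2226706693/4040309 ≈ 551.12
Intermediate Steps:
-41560/(-44399) + 50067/v(1*(-40)) = -41560/(-44399) + 50067/91 = -41560*(-1/44399) + 50067*(1/91) = 41560/44399 + 50067/91 = 2226706693/4040309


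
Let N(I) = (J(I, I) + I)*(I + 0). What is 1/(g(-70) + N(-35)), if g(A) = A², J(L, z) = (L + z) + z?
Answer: 1/9800 ≈ 0.00010204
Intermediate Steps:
J(L, z) = L + 2*z
N(I) = 4*I² (N(I) = ((I + 2*I) + I)*(I + 0) = (3*I + I)*I = (4*I)*I = 4*I²)
1/(g(-70) + N(-35)) = 1/((-70)² + 4*(-35)²) = 1/(4900 + 4*1225) = 1/(4900 + 4900) = 1/9800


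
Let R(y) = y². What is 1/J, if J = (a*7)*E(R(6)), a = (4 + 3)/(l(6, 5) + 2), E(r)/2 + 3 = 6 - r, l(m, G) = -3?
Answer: 1/3234 ≈ 0.00030921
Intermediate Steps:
E(r) = 6 - 2*r (E(r) = -6 + 2*(6 - r) = -6 + (12 - 2*r) = 6 - 2*r)
a = -7 (a = (4 + 3)/(-3 + 2) = 7/(-1) = 7*(-1) = -7)
J = 3234 (J = (-7*7)*(6 - 2*6²) = -49*(6 - 2*36) = -49*(6 - 72) = -49*(-66) = 3234)
1/J = 1/3234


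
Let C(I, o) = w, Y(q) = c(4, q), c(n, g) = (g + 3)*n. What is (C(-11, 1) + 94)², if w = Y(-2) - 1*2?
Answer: 9216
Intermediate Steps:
c(n, g) = n*(3 + g) (c(n, g) = (3 + g)*n = n*(3 + g))
Y(q) = 12 + 4*q (Y(q) = 4*(3 + q) = 12 + 4*q)
w = 2 (w = (12 + 4*(-2)) - 1*2 = (12 - 8) - 2 = 4 - 2 = 2)
C(I, o) = 2
(C(-11, 1) + 94)² = (2 + 94)² = 96² = 9216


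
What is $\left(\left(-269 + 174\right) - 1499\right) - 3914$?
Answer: $-5508$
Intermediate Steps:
$\left(\left(-269 + 174\right) - 1499\right) - 3914 = \left(-95 - 1499\right) - 3914 = -1594 - 3914 = -5508$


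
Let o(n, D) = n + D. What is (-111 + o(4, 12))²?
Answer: 9025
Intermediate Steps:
o(n, D) = D + n
(-111 + o(4, 12))² = (-111 + (12 + 4))² = (-111 + 16)² = (-95)² = 9025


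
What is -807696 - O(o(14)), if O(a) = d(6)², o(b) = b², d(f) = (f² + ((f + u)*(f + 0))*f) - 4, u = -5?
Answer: -812320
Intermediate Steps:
d(f) = -4 + f² + f²*(-5 + f) (d(f) = (f² + ((f - 5)*(f + 0))*f) - 4 = (f² + ((-5 + f)*f)*f) - 4 = (f² + (f*(-5 + f))*f) - 4 = (f² + f²*(-5 + f)) - 4 = -4 + f² + f²*(-5 + f))
O(a) = 4624 (O(a) = (-4 + 6³ - 4*6²)² = (-4 + 216 - 4*36)² = (-4 + 216 - 144)² = 68² = 4624)
-807696 - O(o(14)) = -807696 - 1*4624 = -807696 - 4624 = -812320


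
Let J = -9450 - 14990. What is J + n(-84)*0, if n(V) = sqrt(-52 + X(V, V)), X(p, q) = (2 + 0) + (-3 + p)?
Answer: -24440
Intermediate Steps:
X(p, q) = -1 + p (X(p, q) = 2 + (-3 + p) = -1 + p)
n(V) = sqrt(-53 + V) (n(V) = sqrt(-52 + (-1 + V)) = sqrt(-53 + V))
J = -24440
J + n(-84)*0 = -24440 + sqrt(-53 - 84)*0 = -24440 + sqrt(-137)*0 = -24440 + (I*sqrt(137))*0 = -24440 + 0 = -24440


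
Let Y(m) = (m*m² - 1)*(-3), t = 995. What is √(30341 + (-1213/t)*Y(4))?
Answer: 2*√7566614810/995 ≈ 174.85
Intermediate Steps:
Y(m) = 3 - 3*m³ (Y(m) = (m³ - 1)*(-3) = (-1 + m³)*(-3) = 3 - 3*m³)
√(30341 + (-1213/t)*Y(4)) = √(30341 + (-1213/995)*(3 - 3*4³)) = √(30341 + (-1213*1/995)*(3 - 3*64)) = √(30341 - 1213*(3 - 192)/995) = √(30341 - 1213/995*(-189)) = √(30341 + 229257/995) = √(30418552/995) = 2*√7566614810/995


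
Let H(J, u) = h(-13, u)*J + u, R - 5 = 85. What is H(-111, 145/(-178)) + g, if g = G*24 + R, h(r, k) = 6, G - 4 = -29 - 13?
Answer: -265009/178 ≈ -1488.8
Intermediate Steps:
G = -38 (G = 4 + (-29 - 13) = 4 - 42 = -38)
R = 90 (R = 5 + 85 = 90)
H(J, u) = u + 6*J (H(J, u) = 6*J + u = u + 6*J)
g = -822 (g = -38*24 + 90 = -912 + 90 = -822)
H(-111, 145/(-178)) + g = (145/(-178) + 6*(-111)) - 822 = (145*(-1/178) - 666) - 822 = (-145/178 - 666) - 822 = -118693/178 - 822 = -265009/178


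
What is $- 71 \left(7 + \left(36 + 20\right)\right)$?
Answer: $-4473$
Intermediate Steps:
$- 71 \left(7 + \left(36 + 20\right)\right) = - 71 \left(7 + 56\right) = \left(-71\right) 63 = -4473$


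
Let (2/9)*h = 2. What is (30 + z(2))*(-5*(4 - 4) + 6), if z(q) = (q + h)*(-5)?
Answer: -150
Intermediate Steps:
h = 9 (h = (9/2)*2 = 9)
z(q) = -45 - 5*q (z(q) = (q + 9)*(-5) = (9 + q)*(-5) = -45 - 5*q)
(30 + z(2))*(-5*(4 - 4) + 6) = (30 + (-45 - 5*2))*(-5*(4 - 4) + 6) = (30 + (-45 - 10))*(-5*0 + 6) = (30 - 55)*(0 + 6) = -25*6 = -150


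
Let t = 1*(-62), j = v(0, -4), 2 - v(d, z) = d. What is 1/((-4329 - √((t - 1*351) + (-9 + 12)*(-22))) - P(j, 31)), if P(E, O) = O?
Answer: I/(√479 - 4360*I) ≈ -0.00022935 + 1.1513e-6*I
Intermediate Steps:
v(d, z) = 2 - d
j = 2 (j = 2 - 1*0 = 2 + 0 = 2)
t = -62
1/((-4329 - √((t - 1*351) + (-9 + 12)*(-22))) - P(j, 31)) = 1/((-4329 - √((-62 - 1*351) + (-9 + 12)*(-22))) - 1*31) = 1/((-4329 - √((-62 - 351) + 3*(-22))) - 31) = 1/((-4329 - √(-413 - 66)) - 31) = 1/((-4329 - √(-479)) - 31) = 1/((-4329 - I*√479) - 31) = 1/(-4360 - I*√479)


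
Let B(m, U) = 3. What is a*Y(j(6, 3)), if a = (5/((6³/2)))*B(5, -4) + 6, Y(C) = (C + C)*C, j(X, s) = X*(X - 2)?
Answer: 7072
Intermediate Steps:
j(X, s) = X*(-2 + X)
Y(C) = 2*C² (Y(C) = (2*C)*C = 2*C²)
a = 221/36 (a = (5/((6³/2)))*3 + 6 = (5/((216*(½))))*3 + 6 = (5/108)*3 + 6 = 5/36 + 6 = 221/36 ≈ 6.1389)
a*Y(j(6, 3)) = 221*(2*(6*(-2 + 6))²)/36 = 221*(2*(6*4)²)/36 = 221*(2*24²)/36 = 221*(2*576)/36 = (221/36)*1152 = 7072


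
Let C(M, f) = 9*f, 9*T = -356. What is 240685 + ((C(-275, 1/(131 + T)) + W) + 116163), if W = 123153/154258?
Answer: 45303514029049/126954334 ≈ 3.5685e+5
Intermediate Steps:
T = -356/9 (T = (1/9)*(-356) = -356/9 ≈ -39.556)
W = 123153/154258 (W = 123153*(1/154258) = 123153/154258 ≈ 0.79836)
240685 + ((C(-275, 1/(131 + T)) + W) + 116163) = 240685 + ((9/(131 - 356/9) + 123153/154258) + 116163) = 240685 + ((9/(823/9) + 123153/154258) + 116163) = 240685 + ((9*(9/823) + 123153/154258) + 116163) = 240685 + ((81/823 + 123153/154258) + 116163) = 240685 + (113849817/126954334 + 116163) = 240685 + 14747510150259/126954334 = 45303514029049/126954334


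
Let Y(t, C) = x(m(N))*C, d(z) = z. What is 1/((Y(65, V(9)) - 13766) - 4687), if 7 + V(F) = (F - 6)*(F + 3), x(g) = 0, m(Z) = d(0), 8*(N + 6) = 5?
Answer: -1/18453 ≈ -5.4192e-5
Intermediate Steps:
N = -43/8 (N = -6 + (1/8)*5 = -6 + 5/8 = -43/8 ≈ -5.3750)
m(Z) = 0
V(F) = -7 + (-6 + F)*(3 + F) (V(F) = -7 + (F - 6)*(F + 3) = -7 + (-6 + F)*(3 + F))
Y(t, C) = 0 (Y(t, C) = 0*C = 0)
1/((Y(65, V(9)) - 13766) - 4687) = 1/((0 - 13766) - 4687) = 1/(-13766 - 4687) = 1/(-18453) = -1/18453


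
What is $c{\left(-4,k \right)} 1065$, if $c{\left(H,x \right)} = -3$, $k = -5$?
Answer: $-3195$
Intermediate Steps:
$c{\left(-4,k \right)} 1065 = \left(-3\right) 1065 = -3195$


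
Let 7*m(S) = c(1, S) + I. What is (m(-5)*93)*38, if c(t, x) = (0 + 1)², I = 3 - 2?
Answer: 7068/7 ≈ 1009.7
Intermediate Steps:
I = 1
c(t, x) = 1 (c(t, x) = 1² = 1)
m(S) = 2/7 (m(S) = (1 + 1)/7 = (⅐)*2 = 2/7)
(m(-5)*93)*38 = ((2/7)*93)*38 = (186/7)*38 = 7068/7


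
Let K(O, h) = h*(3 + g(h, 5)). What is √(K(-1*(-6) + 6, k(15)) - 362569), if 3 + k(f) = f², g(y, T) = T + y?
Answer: I*√311509 ≈ 558.13*I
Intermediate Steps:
k(f) = -3 + f²
K(O, h) = h*(8 + h) (K(O, h) = h*(3 + (5 + h)) = h*(8 + h))
√(K(-1*(-6) + 6, k(15)) - 362569) = √((-3 + 15²)*(8 + (-3 + 15²)) - 362569) = √((-3 + 225)*(8 + (-3 + 225)) - 362569) = √(222*(8 + 222) - 362569) = √(222*230 - 362569) = √(51060 - 362569) = √(-311509) = I*√311509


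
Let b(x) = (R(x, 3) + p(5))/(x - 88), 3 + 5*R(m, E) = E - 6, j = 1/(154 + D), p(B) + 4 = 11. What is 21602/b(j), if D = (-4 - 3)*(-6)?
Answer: -133060605/406 ≈ -3.2774e+5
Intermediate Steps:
p(B) = 7 (p(B) = -4 + 11 = 7)
D = 42 (D = -7*(-6) = 42)
j = 1/196 (j = 1/(154 + 42) = 1/196 ≈ 0.0051020)
R(m, E) = -9/5 + E/5 (R(m, E) = -⅗ + (E - 6)/5 = -⅗ + (-6 + E)/5 = -⅗ + (-6/5 + E/5) = -9/5 + E/5)
b(x) = 29/(5*(-88 + x)) (b(x) = ((-9/5 + (⅕)*3) + 7)/(x - 88) = ((-9/5 + ⅗) + 7)/(-88 + x) = (-6/5 + 7)/(-88 + x) = 29/(5*(-88 + x)))
21602/b(j) = 21602/((29/(5*(-88 + 1/196)))) = 21602/((29/(5*(-17247/196)))) = 21602/(((29/5)*(-196/17247))) = 21602/(-5684/86235) = 21602*(-86235/5684) = -133060605/406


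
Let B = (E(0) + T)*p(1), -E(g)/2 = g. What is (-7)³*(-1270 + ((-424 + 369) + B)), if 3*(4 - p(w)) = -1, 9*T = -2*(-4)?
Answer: 12235153/27 ≈ 4.5315e+5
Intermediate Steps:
T = 8/9 (T = (-2*(-4))/9 = (⅑)*8 = 8/9 ≈ 0.88889)
E(g) = -2*g
p(w) = 13/3 (p(w) = 4 - ⅓*(-1) = 4 + ⅓ = 13/3)
B = 104/27 (B = (-2*0 + 8/9)*(13/3) = (0 + 8/9)*(13/3) = (8/9)*(13/3) = 104/27 ≈ 3.8519)
(-7)³*(-1270 + ((-424 + 369) + B)) = (-7)³*(-1270 + ((-424 + 369) + 104/27)) = -343*(-1270 + (-55 + 104/27)) = -343*(-1270 - 1381/27) = -343*(-35671/27) = 12235153/27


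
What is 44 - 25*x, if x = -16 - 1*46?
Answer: 1594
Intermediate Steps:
x = -62 (x = -16 - 46 = -62)
44 - 25*x = 44 - 25*(-62) = 44 + 1550 = 1594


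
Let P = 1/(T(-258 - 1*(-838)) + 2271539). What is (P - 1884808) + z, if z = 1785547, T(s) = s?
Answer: -225532804058/2272119 ≈ -99261.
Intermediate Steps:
P = 1/2272119 (P = 1/((-258 - 1*(-838)) + 2271539) = 1/((-258 + 838) + 2271539) = 1/(580 + 2271539) = 1/2272119 ≈ 4.4012e-7)
(P - 1884808) + z = (1/2272119 - 1884808) + 1785547 = -4282508068151/2272119 + 1785547 = -225532804058/2272119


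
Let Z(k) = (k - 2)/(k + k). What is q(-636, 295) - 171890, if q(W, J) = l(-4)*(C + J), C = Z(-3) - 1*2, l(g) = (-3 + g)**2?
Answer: -944953/6 ≈ -1.5749e+5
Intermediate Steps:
Z(k) = (-2 + k)/(2*k) (Z(k) = (-2 + k)/((2*k)) = (-2 + k)*(1/(2*k)) = (-2 + k)/(2*k))
C = -7/6 (C = (1/2)*(-2 - 3)/(-3) - 1*2 = (1/2)*(-1/3)*(-5) - 2 = 5/6 - 2 = -7/6 ≈ -1.1667)
q(W, J) = -343/6 + 49*J (q(W, J) = (-3 - 4)**2*(-7/6 + J) = (-7)**2*(-7/6 + J) = 49*(-7/6 + J) = -343/6 + 49*J)
q(-636, 295) - 171890 = (-343/6 + 49*295) - 171890 = (-343/6 + 14455) - 171890 = 86387/6 - 171890 = -944953/6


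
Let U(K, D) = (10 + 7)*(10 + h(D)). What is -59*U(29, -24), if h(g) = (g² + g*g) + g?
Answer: -1141414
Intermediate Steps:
h(g) = g + 2*g² (h(g) = (g² + g²) + g = 2*g² + g = g + 2*g²)
U(K, D) = 170 + 17*D*(1 + 2*D) (U(K, D) = (10 + 7)*(10 + D*(1 + 2*D)) = 17*(10 + D*(1 + 2*D)) = 170 + 17*D*(1 + 2*D))
-59*U(29, -24) = -59*(170 + 17*(-24)*(1 + 2*(-24))) = -59*(170 + 17*(-24)*(1 - 48)) = -59*(170 + 17*(-24)*(-47)) = -59*(170 + 19176) = -59*19346 = -1141414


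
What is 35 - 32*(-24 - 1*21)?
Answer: 1475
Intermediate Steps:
35 - 32*(-24 - 1*21) = 35 - 32*(-24 - 21) = 35 - 32*(-45) = 35 + 1440 = 1475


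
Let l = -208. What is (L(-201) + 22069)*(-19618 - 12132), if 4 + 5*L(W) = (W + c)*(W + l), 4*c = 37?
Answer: -2397337725/2 ≈ -1.1987e+9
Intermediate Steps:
c = 37/4 (c = (1/4)*37 = 37/4 ≈ 9.2500)
L(W) = -4/5 + (-208 + W)*(37/4 + W)/5 (L(W) = -4/5 + ((W + 37/4)*(W - 208))/5 = -4/5 + ((37/4 + W)*(-208 + W))/5 = -4/5 + ((-208 + W)*(37/4 + W))/5 = -4/5 + (-208 + W)*(37/4 + W)/5)
(L(-201) + 22069)*(-19618 - 12132) = ((-1928/5 - 159/4*(-201) + (1/5)*(-201)**2) + 22069)*(-19618 - 12132) = ((-1928/5 + 31959/4 + (1/5)*40401) + 22069)*(-31750) = ((-1928/5 + 31959/4 + 40401/5) + 22069)*(-31750) = (313687/20 + 22069)*(-31750) = (755067/20)*(-31750) = -2397337725/2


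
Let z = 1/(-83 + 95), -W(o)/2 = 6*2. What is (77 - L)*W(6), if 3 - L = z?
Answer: -1778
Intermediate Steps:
W(o) = -24 (W(o) = -12*2 = -2*12 = -24)
z = 1/12 ≈ 0.083333
L = 35/12 (L = 3 - 1*1/12 = 3 - 1/12 = 35/12 ≈ 2.9167)
(77 - L)*W(6) = (77 - 1*35/12)*(-24) = (77 - 35/12)*(-24) = (889/12)*(-24) = -1778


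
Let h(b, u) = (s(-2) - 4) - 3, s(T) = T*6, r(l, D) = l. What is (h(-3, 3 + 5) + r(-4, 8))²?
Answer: 529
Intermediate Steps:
s(T) = 6*T
h(b, u) = -19 (h(b, u) = (6*(-2) - 4) - 3 = (-12 - 4) - 3 = -16 - 3 = -19)
(h(-3, 3 + 5) + r(-4, 8))² = (-19 - 4)² = (-23)² = 529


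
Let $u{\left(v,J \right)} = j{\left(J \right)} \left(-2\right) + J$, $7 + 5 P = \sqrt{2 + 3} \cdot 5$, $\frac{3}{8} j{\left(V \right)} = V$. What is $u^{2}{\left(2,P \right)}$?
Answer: $\frac{9802}{75} - \frac{2366 \sqrt{5}}{45} \approx 13.126$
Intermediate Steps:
$j{\left(V \right)} = \frac{8 V}{3}$
$P = - \frac{7}{5} + \sqrt{5}$ ($P = - \frac{7}{5} + \frac{\sqrt{2 + 3} \cdot 5}{5} = - \frac{7}{5} + \frac{\sqrt{5} \cdot 5}{5} = - \frac{7}{5} + \frac{5 \sqrt{5}}{5} = - \frac{7}{5} + \sqrt{5} \approx 0.83607$)
$u{\left(v,J \right)} = - \frac{13 J}{3}$ ($u{\left(v,J \right)} = \frac{8 J}{3} \left(-2\right) + J = - \frac{16 J}{3} + J = - \frac{13 J}{3}$)
$u^{2}{\left(2,P \right)} = \left(- \frac{13 \left(- \frac{7}{5} + \sqrt{5}\right)}{3}\right)^{2} = \left(\frac{91}{15} - \frac{13 \sqrt{5}}{3}\right)^{2}$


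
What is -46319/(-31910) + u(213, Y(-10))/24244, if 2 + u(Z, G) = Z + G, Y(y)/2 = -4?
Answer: 19473027/13338380 ≈ 1.4599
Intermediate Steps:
Y(y) = -8 (Y(y) = 2*(-4) = -8)
u(Z, G) = -2 + G + Z (u(Z, G) = -2 + (Z + G) = -2 + (G + Z) = -2 + G + Z)
-46319/(-31910) + u(213, Y(-10))/24244 = -46319/(-31910) + (-2 - 8 + 213)/24244 = -46319*(-1/31910) + 203*(1/24244) = 46319/31910 + 7/836 = 19473027/13338380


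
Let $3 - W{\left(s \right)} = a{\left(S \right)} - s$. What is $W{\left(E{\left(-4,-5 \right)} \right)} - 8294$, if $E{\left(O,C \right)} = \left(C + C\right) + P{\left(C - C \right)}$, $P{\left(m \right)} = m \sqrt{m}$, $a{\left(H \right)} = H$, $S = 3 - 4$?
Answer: $-8300$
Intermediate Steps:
$S = -1$ ($S = 3 - 4 = -1$)
$P{\left(m \right)} = m^{\frac{3}{2}}$
$E{\left(O,C \right)} = 2 C$ ($E{\left(O,C \right)} = \left(C + C\right) + \left(C - C\right)^{\frac{3}{2}} = 2 C + 0^{\frac{3}{2}} = 2 C + 0 = 2 C$)
$W{\left(s \right)} = 4 + s$ ($W{\left(s \right)} = 3 - \left(-1 - s\right) = 3 + \left(1 + s\right) = 4 + s$)
$W{\left(E{\left(-4,-5 \right)} \right)} - 8294 = \left(4 + 2 \left(-5\right)\right) - 8294 = \left(4 - 10\right) - 8294 = -6 - 8294 = -8300$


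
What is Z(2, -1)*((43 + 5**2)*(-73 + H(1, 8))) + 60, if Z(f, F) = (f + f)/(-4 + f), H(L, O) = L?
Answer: 9852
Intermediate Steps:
Z(f, F) = 2*f/(-4 + f) (Z(f, F) = (2*f)/(-4 + f) = 2*f/(-4 + f))
Z(2, -1)*((43 + 5**2)*(-73 + H(1, 8))) + 60 = (2*2/(-4 + 2))*((43 + 5**2)*(-73 + 1)) + 60 = (2*2/(-2))*((43 + 25)*(-72)) + 60 = (2*2*(-1/2))*(68*(-72)) + 60 = -2*(-4896) + 60 = 9792 + 60 = 9852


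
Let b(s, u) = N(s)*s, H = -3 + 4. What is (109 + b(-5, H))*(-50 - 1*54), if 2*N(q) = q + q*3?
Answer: -16536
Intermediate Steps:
N(q) = 2*q (N(q) = (q + q*3)/2 = (q + 3*q)/2 = (4*q)/2 = 2*q)
H = 1
b(s, u) = 2*s² (b(s, u) = (2*s)*s = 2*s²)
(109 + b(-5, H))*(-50 - 1*54) = (109 + 2*(-5)²)*(-50 - 1*54) = (109 + 2*25)*(-50 - 54) = (109 + 50)*(-104) = 159*(-104) = -16536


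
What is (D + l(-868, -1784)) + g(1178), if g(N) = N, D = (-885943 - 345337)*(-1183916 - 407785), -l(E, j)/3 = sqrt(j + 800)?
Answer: 1959829608458 - 6*I*sqrt(246) ≈ 1.9598e+12 - 94.106*I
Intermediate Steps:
l(E, j) = -3*sqrt(800 + j) (l(E, j) = -3*sqrt(j + 800) = -3*sqrt(800 + j))
D = 1959829607280 (D = -1231280*(-1591701) = 1959829607280)
(D + l(-868, -1784)) + g(1178) = (1959829607280 - 3*sqrt(800 - 1784)) + 1178 = (1959829607280 - 6*I*sqrt(246)) + 1178 = 1959829608458 - 6*I*sqrt(246)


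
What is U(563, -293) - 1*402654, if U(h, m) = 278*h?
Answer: -246140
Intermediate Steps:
U(563, -293) - 1*402654 = 278*563 - 1*402654 = 156514 - 402654 = -246140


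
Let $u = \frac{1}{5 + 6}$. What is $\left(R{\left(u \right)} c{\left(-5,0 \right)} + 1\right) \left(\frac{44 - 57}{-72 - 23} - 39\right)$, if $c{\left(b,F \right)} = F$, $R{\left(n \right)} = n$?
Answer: $- \frac{3692}{95} \approx -38.863$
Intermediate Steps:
$u = \frac{1}{11} \approx 0.090909$
$\left(R{\left(u \right)} c{\left(-5,0 \right)} + 1\right) \left(\frac{44 - 57}{-72 - 23} - 39\right) = \left(\frac{1}{11} \cdot 0 + 1\right) \left(\frac{44 - 57}{-72 - 23} - 39\right) = \left(0 + 1\right) \left(- \frac{13}{-95} - 39\right) = 1 \left(\left(-13\right) \left(- \frac{1}{95}\right) - 39\right) = 1 \left(\frac{13}{95} - 39\right) = 1 \left(- \frac{3692}{95}\right) = - \frac{3692}{95}$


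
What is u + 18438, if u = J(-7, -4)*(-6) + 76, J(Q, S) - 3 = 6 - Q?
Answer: 18418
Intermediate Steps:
J(Q, S) = 9 - Q (J(Q, S) = 3 + (6 - Q) = 9 - Q)
u = -20 (u = (9 - 1*(-7))*(-6) + 76 = (9 + 7)*(-6) + 76 = 16*(-6) + 76 = -96 + 76 = -20)
u + 18438 = -20 + 18438 = 18418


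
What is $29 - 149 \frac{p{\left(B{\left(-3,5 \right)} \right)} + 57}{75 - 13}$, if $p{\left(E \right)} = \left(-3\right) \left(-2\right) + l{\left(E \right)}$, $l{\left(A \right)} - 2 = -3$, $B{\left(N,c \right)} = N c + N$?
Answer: $-120$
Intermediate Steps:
$B{\left(N,c \right)} = N + N c$
$l{\left(A \right)} = -1$ ($l{\left(A \right)} = 2 - 3 = -1$)
$p{\left(E \right)} = 5$ ($p{\left(E \right)} = \left(-3\right) \left(-2\right) - 1 = 6 - 1 = 5$)
$29 - 149 \frac{p{\left(B{\left(-3,5 \right)} \right)} + 57}{75 - 13} = 29 - 149 \frac{5 + 57}{75 - 13} = 29 - 149 \cdot \frac{62}{62} = 29 - 149 \cdot 62 \cdot \frac{1}{62} = 29 - 149 = -120$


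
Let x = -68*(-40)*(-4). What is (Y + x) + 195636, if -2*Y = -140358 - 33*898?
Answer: 269752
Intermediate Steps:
Y = 84996 (Y = -(-140358 - 33*898)/2 = -(-140358 - 29634)/2 = -1/2*(-169992) = 84996)
x = -10880 (x = 2720*(-4) = -10880)
(Y + x) + 195636 = (84996 - 10880) + 195636 = 74116 + 195636 = 269752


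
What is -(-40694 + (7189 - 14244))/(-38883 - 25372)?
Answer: -47749/64255 ≈ -0.74312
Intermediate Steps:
-(-40694 + (7189 - 14244))/(-38883 - 25372) = -(-40694 - 7055)/(-64255) = -(-47749)*(-1)/64255 = -1*47749/64255 = -47749/64255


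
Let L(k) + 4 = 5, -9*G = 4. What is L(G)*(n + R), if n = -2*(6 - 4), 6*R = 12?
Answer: -2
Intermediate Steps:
G = -4/9 (G = -1/9*4 = -4/9 ≈ -0.44444)
R = 2 (R = (1/6)*12 = 2)
L(k) = 1 (L(k) = -4 + 5 = 1)
n = -4 (n = -2*2 = -4)
L(G)*(n + R) = 1*(-4 + 2) = 1*(-2) = -2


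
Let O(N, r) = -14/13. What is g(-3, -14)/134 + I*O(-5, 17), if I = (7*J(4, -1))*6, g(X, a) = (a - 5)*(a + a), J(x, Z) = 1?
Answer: -35938/871 ≈ -41.261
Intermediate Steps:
g(X, a) = 2*a*(-5 + a) (g(X, a) = (-5 + a)*(2*a) = 2*a*(-5 + a))
O(N, r) = -14/13 (O(N, r) = -14*1/13 = -14/13)
I = 42 (I = (7*1)*6 = 7*6 = 42)
g(-3, -14)/134 + I*O(-5, 17) = (2*(-14)*(-5 - 14))/134 + 42*(-14/13) = (2*(-14)*(-19))*(1/134) - 588/13 = 532*(1/134) - 588/13 = 266/67 - 588/13 = -35938/871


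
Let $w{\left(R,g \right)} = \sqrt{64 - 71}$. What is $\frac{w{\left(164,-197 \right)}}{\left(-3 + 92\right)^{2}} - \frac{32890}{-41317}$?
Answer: $\frac{32890}{41317} + \frac{i \sqrt{7}}{7921} \approx 0.79604 + 0.00033402 i$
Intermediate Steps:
$w{\left(R,g \right)} = i \sqrt{7}$ ($w{\left(R,g \right)} = \sqrt{-7} = i \sqrt{7}$)
$\frac{w{\left(164,-197 \right)}}{\left(-3 + 92\right)^{2}} - \frac{32890}{-41317} = \frac{i \sqrt{7}}{\left(-3 + 92\right)^{2}} - \frac{32890}{-41317} = \frac{i \sqrt{7}}{89^{2}} - - \frac{32890}{41317} = \frac{i \sqrt{7}}{7921} + \frac{32890}{41317} = \frac{32890}{41317} + \frac{i \sqrt{7}}{7921}$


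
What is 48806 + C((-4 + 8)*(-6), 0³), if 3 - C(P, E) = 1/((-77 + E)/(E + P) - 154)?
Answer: 176639795/3619 ≈ 48809.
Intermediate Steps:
C(P, E) = 3 - 1/(-154 + (-77 + E)/(E + P)) (C(P, E) = 3 - 1/((-77 + E)/(E + P) - 154) = 3 - 1/(-154 + (-77 + E)/(E + P)))
48806 + C((-4 + 8)*(-6), 0³) = 48806 + (231 + 460*0³ + 463*((-4 + 8)*(-6)))/(77 + 153*0³ + 154*((-4 + 8)*(-6))) = 48806 + (231 + 460*0 + 463*(4*(-6)))/(77 + 153*0 + 154*(4*(-6))) = 48806 + (231 + 0 + 463*(-24))/(77 + 0 + 154*(-24)) = 48806 + (231 + 0 - 11112)/(77 + 0 - 3696) = 48806 - 10881/(-3619) = 48806 - 1/3619*(-10881) = 48806 + 10881/3619 = 176639795/3619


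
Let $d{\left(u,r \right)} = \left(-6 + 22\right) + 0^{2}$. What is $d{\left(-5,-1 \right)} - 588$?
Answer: $-572$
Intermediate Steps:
$d{\left(u,r \right)} = 16$ ($d{\left(u,r \right)} = 16 + 0 = 16$)
$d{\left(-5,-1 \right)} - 588 = 16 - 588 = -572$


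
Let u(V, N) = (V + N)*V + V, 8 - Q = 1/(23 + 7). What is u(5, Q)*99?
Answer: 13827/2 ≈ 6913.5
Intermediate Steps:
Q = 239/30 (Q = 8 - 1/(23 + 7) = 8 - 1/30 = 239/30 ≈ 7.9667)
u(V, N) = V + V*(N + V) (u(V, N) = (N + V)*V + V = V*(N + V) + V = V + V*(N + V))
u(5, Q)*99 = (5*(1 + 239/30 + 5))*99 = (5*(419/30))*99 = (419/6)*99 = 13827/2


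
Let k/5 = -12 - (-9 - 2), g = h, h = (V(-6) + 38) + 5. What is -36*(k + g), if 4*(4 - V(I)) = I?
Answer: -1566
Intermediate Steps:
V(I) = 4 - I/4
h = 97/2 (h = ((4 - ¼*(-6)) + 38) + 5 = ((4 + 3/2) + 38) + 5 = (11/2 + 38) + 5 = 87/2 + 5 = 97/2 ≈ 48.500)
g = 97/2 ≈ 48.500
k = -5 (k = 5*(-12 - (-9 - 2)) = 5*(-12 - 1*(-11)) = 5*(-12 + 11) = 5*(-1) = -5)
-36*(k + g) = -36*(-5 + 97/2) = -36*87/2 = -1566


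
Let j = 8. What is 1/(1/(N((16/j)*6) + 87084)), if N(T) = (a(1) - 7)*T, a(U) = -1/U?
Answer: 86988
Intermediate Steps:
N(T) = -8*T (N(T) = (-1/1 - 7)*T = (-1*1 - 7)*T = (-1 - 7)*T = -8*T)
1/(1/(N((16/j)*6) + 87084)) = 1/(1/(-8*16/8*6 + 87084)) = 1/(1/(-8*16*(⅛)*6 + 87084)) = 1/(1/(-16*6 + 87084)) = 1/(1/(-8*12 + 87084)) = 1/(1/(-96 + 87084)) = 1/(1/86988) = 86988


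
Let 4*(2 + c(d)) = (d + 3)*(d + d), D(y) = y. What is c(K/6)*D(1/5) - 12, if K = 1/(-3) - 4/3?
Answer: -40421/3240 ≈ -12.476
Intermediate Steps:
K = -5/3 (K = 1*(-1/3) - 4*1/3 = -1/3 - 4/3 = -5/3 ≈ -1.6667)
c(d) = -2 + d*(3 + d)/2 (c(d) = -2 + ((d + 3)*(d + d))/4 = -2 + ((3 + d)*(2*d))/4 = -2 + (2*d*(3 + d))/4 = -2 + d*(3 + d)/2)
c(K/6)*D(1/5) - 12 = (-2 + (-5/3/6)**2/2 + 3*(-5/3/6)/2)/5 - 12 = (-2 + (-5/3*1/6)**2/2 + 3*(-5/3*1/6)/2)*(1/5) - 12 = (-2 + (-5/18)**2/2 + (3/2)*(-5/18))*(1/5) - 12 = (-2 + (1/2)*(25/324) - 5/12)*(1/5) - 12 = (-2 + 25/648 - 5/12)*(1/5) - 12 = -1541/648*1/5 - 12 = -1541/3240 - 12 = -40421/3240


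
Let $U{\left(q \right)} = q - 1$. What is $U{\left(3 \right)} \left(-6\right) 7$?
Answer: $-84$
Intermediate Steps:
$U{\left(q \right)} = -1 + q$
$U{\left(3 \right)} \left(-6\right) 7 = \left(-1 + 3\right) \left(-6\right) 7 = 2 \left(-6\right) 7 = \left(-12\right) 7 = -84$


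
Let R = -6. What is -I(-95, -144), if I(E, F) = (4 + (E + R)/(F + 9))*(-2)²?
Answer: -2564/135 ≈ -18.993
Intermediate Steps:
I(E, F) = 16 + 4*(-6 + E)/(9 + F) (I(E, F) = (4 + (E - 6)/(F + 9))*(-2)² = (4 + (-6 + E)/(9 + F))*4 = 16 + 4*(-6 + E)/(9 + F))
-I(-95, -144) = -4*(30 - 95 + 4*(-144))/(9 - 144) = -4*(30 - 95 - 576)/(-135) = -4*(-1)*(-641)/135 = -1*2564/135 = -2564/135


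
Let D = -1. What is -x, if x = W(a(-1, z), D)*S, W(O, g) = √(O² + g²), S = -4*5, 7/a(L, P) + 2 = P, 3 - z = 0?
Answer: 100*√2 ≈ 141.42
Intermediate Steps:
z = 3 (z = 3 - 1*0 = 3 + 0 = 3)
a(L, P) = 7/(-2 + P)
S = -20
x = -100*√2 (x = √((7/(-2 + 3))² + (-1)²)*(-20) = √((7/1)² + 1)*(-20) = √((7*1)² + 1)*(-20) = √(7² + 1)*(-20) = √(49 + 1)*(-20) = √50*(-20) = (5*√2)*(-20) = -100*√2 ≈ -141.42)
-x = -(-100)*√2 = 100*√2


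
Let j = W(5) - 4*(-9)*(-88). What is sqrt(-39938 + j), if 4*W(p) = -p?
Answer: I*sqrt(172429)/2 ≈ 207.62*I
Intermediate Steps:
W(p) = -p/4 (W(p) = (-p)/4 = -p/4)
j = -12677/4 (j = -1/4*5 - 4*(-9)*(-88) = -5/4 + 36*(-88) = -5/4 - 3168 = -12677/4 ≈ -3169.3)
sqrt(-39938 + j) = sqrt(-39938 - 12677/4) = sqrt(-172429/4) = I*sqrt(172429)/2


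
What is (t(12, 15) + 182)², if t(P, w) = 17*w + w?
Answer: 204304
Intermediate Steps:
t(P, w) = 18*w
(t(12, 15) + 182)² = (18*15 + 182)² = (270 + 182)² = 452² = 204304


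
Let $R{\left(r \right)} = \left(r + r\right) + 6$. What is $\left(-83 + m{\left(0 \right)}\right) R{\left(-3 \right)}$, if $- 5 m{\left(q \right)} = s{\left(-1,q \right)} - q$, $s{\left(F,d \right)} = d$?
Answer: $0$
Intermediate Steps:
$R{\left(r \right)} = 6 + 2 r$ ($R{\left(r \right)} = 2 r + 6 = 6 + 2 r$)
$m{\left(q \right)} = 0$ ($m{\left(q \right)} = - \frac{q - q}{5} = \left(- \frac{1}{5}\right) 0 = 0$)
$\left(-83 + m{\left(0 \right)}\right) R{\left(-3 \right)} = \left(-83 + 0\right) \left(6 + 2 \left(-3\right)\right) = - 83 \left(6 - 6\right) = \left(-83\right) 0 = 0$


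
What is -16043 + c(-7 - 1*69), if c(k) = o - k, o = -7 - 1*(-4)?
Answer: -15970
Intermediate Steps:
o = -3 (o = -7 + 4 = -3)
c(k) = -3 - k
-16043 + c(-7 - 1*69) = -16043 + (-3 - (-7 - 1*69)) = -16043 + (-3 - (-7 - 69)) = -16043 + (-3 - 1*(-76)) = -16043 + (-3 + 76) = -16043 + 73 = -15970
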